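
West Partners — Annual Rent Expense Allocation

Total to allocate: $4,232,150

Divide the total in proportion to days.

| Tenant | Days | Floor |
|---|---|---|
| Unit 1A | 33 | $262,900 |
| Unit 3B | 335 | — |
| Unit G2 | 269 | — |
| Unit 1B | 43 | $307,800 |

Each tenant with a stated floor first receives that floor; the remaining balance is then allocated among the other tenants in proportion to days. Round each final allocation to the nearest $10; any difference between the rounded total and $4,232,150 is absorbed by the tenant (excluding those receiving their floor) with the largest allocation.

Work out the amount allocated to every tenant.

Minimums first: Unit 1A $262,900; Unit 1B $307,800. Residual $3,661,450.
Residual split over remaining days 604: Unit 3B 2,030,771.11 → $2,030,770; Unit G2 1,630,678.89 → $1,630,680.

Unit 1A: $262,900 | Unit 3B: $2,030,770 | Unit G2: $1,630,680 | Unit 1B: $307,800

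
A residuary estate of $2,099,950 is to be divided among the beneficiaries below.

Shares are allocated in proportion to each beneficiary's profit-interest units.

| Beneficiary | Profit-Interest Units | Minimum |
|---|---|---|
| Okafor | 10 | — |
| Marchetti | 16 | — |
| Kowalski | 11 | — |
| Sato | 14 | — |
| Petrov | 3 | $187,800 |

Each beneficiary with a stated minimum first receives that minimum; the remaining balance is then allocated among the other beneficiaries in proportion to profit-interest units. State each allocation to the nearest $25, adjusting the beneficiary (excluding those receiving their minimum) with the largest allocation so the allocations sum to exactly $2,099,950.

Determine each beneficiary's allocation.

Fund the minimums — Petrov $187,800. Residual $1,912,150.
Residual split over remaining profit-interest units 51: Okafor 374,931.37 → $374,925; Marchetti 599,890.20 → $599,900; Kowalski 412,424.51 → $412,425; Sato 524,903.92 → $524,900.

Okafor: $374,925 | Marchetti: $599,900 | Kowalski: $412,425 | Sato: $524,900 | Petrov: $187,800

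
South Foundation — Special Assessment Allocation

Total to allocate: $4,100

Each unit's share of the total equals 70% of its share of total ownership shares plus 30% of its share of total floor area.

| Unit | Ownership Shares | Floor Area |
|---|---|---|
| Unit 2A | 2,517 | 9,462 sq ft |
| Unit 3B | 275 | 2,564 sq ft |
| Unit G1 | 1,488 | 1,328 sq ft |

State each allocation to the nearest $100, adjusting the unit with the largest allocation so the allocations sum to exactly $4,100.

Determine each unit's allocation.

Totals — ownership shares 4,280, floor area 13,354.
Composite weights (70% ownership shares + 30% floor area): Unit 2A 0.6242; Unit 3B 0.1026; Unit G1 0.2732.
Proportional shares: Unit 2A 2,559.32; Unit 3B 420.57; Unit G1 1,120.11.
At nearest $100: Unit 2A $2,600; Unit 3B $400; Unit G1 $1,100. Sum = $4,100.
Sum already equals the total — no adjustment.

Unit 2A: $2,600; Unit 3B: $400; Unit G1: $1,100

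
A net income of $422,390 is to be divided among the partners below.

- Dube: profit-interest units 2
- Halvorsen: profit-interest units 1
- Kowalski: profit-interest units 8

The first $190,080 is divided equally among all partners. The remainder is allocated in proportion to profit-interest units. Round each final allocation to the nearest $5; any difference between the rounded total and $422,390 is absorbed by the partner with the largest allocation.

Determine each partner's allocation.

Dube: $105,600; Halvorsen: $84,480; Kowalski: $232,310

$190,080 shared equally gives $63,360 per partner.
Remainder $232,310 by profit-interest units (total 11): Dube 42,238.18 → $42,240; Halvorsen 21,119.09 → $21,120; Kowalski 168,952.73 → $168,955.
Rounding difference −$5 on remainder applied to Kowalski.
Totals: Dube $63,360 + $42,240 = $105,600; Halvorsen $63,360 + $21,120 = $84,480; Kowalski $63,360 + $168,950 = $232,310.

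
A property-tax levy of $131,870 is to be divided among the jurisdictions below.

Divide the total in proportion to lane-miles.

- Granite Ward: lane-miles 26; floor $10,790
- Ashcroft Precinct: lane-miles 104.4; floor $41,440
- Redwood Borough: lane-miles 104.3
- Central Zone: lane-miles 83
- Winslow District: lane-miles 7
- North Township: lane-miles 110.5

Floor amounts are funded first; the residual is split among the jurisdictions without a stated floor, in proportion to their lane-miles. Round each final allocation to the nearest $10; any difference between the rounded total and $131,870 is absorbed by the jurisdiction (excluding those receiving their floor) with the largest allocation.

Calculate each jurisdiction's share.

Granite Ward: $10,790; Ashcroft Precinct: $41,440; Redwood Borough: $27,250; Central Zone: $21,690; Winslow District: $1,830; North Township: $28,870

Minimums first: Granite Ward $10,790; Ashcroft Precinct $41,440. Balance $79,640.
Balance split over remaining lane-miles 304.8: Redwood Borough 27,252.14 → $27,250; Central Zone 21,686.75 → $21,690; Winslow District 1,829.00 → $1,830; North Township 28,872.11 → $28,870.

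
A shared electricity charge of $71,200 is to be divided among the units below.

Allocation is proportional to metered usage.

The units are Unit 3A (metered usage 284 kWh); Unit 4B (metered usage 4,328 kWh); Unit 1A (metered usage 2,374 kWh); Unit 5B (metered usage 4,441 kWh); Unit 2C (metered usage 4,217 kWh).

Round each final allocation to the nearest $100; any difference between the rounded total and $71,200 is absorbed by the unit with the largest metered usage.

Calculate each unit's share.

Unit 3A: $1,300 | Unit 4B: $19,700 | Unit 1A: $10,800 | Unit 5B: $20,200 | Unit 2C: $19,200

Metered usage total: 284 + 4,328 + 2,374 + 4,441 + 4,217 = 15,644.
Pro-rata amounts: Unit 3A 1,292.56; Unit 4B 19,697.88; Unit 1A 10,804.70; Unit 5B 20,212.17; Unit 2C 19,192.69.
At nearest $100: Unit 3A $1,300; Unit 4B $19,700; Unit 1A $10,800; Unit 5B $20,200; Unit 2C $19,200. Sum = $71,200.
Rounded total matches; no reconciliation needed.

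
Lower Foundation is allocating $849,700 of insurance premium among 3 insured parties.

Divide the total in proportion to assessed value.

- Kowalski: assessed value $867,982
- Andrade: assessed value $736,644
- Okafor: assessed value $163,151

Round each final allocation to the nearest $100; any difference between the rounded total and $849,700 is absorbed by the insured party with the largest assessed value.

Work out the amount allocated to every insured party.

Kowalski: $417,200 | Andrade: $354,100 | Okafor: $78,400

Assessed value total: 867,982 + 736,644 + 163,151 = 1,767,777.
Proportional shares: Kowalski 417,204.38; Andrade 354,075.43; Okafor 78,420.19.
Rounded to nearest $100: Kowalski $417,200; Andrade $354,100; Okafor $78,400. Sum = $849,700.
Sum already equals the total — no adjustment.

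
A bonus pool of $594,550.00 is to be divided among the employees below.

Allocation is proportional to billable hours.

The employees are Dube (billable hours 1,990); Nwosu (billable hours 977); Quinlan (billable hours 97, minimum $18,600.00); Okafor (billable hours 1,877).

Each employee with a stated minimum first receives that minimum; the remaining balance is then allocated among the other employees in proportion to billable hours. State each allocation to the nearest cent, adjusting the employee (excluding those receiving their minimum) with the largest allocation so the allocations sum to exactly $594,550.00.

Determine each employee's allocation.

Minimums first: Quinlan $18,600.00. Balance $575,950.00.
Balance split over remaining billable hours 4,844: Dube 236,610.3427 → $236,610.34; Nwosu 116,164.9773 → $116,164.98; Okafor 223,174.6800 → $223,174.68.

Dube: $236,610.34 · Nwosu: $116,164.98 · Quinlan: $18,600.00 · Okafor: $223,174.68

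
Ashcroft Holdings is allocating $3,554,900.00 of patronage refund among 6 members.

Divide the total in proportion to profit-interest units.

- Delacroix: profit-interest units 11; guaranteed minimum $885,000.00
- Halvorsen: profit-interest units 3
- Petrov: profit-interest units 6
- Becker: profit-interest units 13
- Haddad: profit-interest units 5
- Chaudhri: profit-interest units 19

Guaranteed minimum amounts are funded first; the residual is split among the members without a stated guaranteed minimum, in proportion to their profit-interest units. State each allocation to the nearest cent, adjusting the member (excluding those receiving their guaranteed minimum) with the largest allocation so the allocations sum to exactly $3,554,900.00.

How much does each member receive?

Delacroix: $885,000.00 | Halvorsen: $174,123.91 | Petrov: $348,247.83 | Becker: $754,536.96 | Haddad: $290,206.52 | Chaudhri: $1,102,784.78

Guaranteed amounts: Delacroix $885,000.00. Residual $2,669,900.00.
Residual split over remaining profit-interest units 46: Halvorsen 174,123.9130 → $174,123.91; Petrov 348,247.8261 → $348,247.83; Becker 754,536.9565 → $754,536.96; Haddad 290,206.5217 → $290,206.52; Chaudhri 1,102,784.7826 → $1,102,784.78.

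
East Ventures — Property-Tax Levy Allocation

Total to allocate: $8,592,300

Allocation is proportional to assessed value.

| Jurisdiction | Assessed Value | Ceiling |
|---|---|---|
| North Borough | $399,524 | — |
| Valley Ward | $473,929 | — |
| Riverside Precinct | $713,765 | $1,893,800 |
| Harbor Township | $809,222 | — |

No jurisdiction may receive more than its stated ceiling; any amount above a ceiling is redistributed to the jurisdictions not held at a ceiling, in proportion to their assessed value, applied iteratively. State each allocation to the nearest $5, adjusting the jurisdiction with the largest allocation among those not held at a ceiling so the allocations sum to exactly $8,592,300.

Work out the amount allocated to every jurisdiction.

North Borough: $1,590,450 | Valley Ward: $1,886,645 | Riverside Precinct: $1,893,800 | Harbor Township: $3,221,405

Assessed value total: 2,396,440.
Pro-rata shares before constraints: North Borough 1,432,470.69; Valley Ward 1,699,245.61; Riverside Precinct 2,559,164.01; Harbor Township 2,901,419.69.
Capped: Riverside Precinct ($1,893,800); balance $6,698,500 reallocated over remaining assessed value 1,682,675.
Remaining shares: North Borough 1,590,450.63 → $1,590,450; Valley Ward 1,886,646.80 → $1,886,645; Harbor Township 3,221,402.57 → $3,221,405.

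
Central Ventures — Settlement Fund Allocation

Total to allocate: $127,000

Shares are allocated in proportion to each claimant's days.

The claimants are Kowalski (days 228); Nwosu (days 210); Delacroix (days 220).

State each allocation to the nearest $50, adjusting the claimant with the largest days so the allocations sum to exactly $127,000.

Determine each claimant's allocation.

Days total: 228 + 210 + 220 = 658.
Raw shares: Kowalski 44,006.08; Nwosu 40,531.91; Delacroix 42,462.01.
After rounding ($50): Kowalski $44,000; Nwosu $40,550; Delacroix $42,450. Sum = $127,000.
Sum already equals the total — no adjustment.

Kowalski: $44,000; Nwosu: $40,550; Delacroix: $42,450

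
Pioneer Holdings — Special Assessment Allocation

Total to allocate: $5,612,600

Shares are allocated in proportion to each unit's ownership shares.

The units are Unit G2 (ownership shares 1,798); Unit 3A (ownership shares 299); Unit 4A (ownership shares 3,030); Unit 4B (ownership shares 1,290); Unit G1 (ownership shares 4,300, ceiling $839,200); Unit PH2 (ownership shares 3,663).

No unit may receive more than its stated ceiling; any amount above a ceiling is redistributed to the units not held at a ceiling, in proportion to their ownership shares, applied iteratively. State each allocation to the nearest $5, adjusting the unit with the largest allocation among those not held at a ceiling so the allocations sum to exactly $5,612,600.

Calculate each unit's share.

Unit G2: $851,445; Unit 3A: $141,590; Unit 4A: $1,434,860; Unit 4B: $610,880; Unit G1: $839,200; Unit PH2: $1,734,625

Total ownership shares = 14,380.
Pro-rata shares before constraints: Unit G2 701,770.15; Unit 3A 116,701.49; Unit 4A 1,182,627.12; Unit 4B 503,494.71; Unit G1 1,678,315.72; Unit PH2 1,429,690.81.
Held at cap: Unit G1 ($839,200); residual $4,773,400 reallocated over remaining ownership shares 10,080.
Remaining shares: Unit G2 851,445.75 → $851,445; Unit 3A 141,591.92 → $141,590; Unit 4A 1,434,861.31 → $1,434,860; Unit 4B 610,881.55 → $610,880; Unit PH2 1,734,619.46 → $1,734,620.
Rounding difference +$5 applied to Unit PH2 → $1,734,625.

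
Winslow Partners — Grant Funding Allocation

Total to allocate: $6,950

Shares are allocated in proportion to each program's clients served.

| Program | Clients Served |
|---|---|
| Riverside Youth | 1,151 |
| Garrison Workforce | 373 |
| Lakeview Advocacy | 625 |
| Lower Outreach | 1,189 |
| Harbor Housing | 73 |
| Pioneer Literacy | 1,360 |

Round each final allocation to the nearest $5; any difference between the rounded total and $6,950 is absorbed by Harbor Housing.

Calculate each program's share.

Riverside Youth: $1,675 | Garrison Workforce: $545 | Lakeview Advocacy: $910 | Lower Outreach: $1,730 | Harbor Housing: $110 | Pioneer Literacy: $1,980

Clients served total: 4,771.
Raw shares: Riverside Youth 1,151/4,771 × $6,950 = 1,676.68; Garrison Workforce 373/4,771 × $6,950 = 543.36; Lakeview Advocacy 625/4,771 × $6,950 = 910.45; Lower Outreach 1,189/4,771 × $6,950 = 1,732.04; Harbor Housing 73/4,771 × $6,950 = 106.34; Pioneer Literacy 1,360/4,771 × $6,950 = 1,981.14.
After rounding ($5): Riverside Youth $1,675; Garrison Workforce $545; Lakeview Advocacy $910; Lower Outreach $1,730; Harbor Housing $105; Pioneer Literacy $1,980. Sum = $6,945.
Difference $6,950 − $6,945 = +$5 applied to Harbor Housing: Harbor Housing becomes $110.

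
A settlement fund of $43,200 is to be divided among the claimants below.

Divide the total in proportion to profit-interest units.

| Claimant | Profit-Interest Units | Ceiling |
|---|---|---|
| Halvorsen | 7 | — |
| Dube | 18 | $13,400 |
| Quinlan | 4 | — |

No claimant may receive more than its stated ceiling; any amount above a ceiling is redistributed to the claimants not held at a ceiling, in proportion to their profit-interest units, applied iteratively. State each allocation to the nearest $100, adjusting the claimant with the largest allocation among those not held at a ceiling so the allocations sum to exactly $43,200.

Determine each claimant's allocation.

Combined profit-interest units = 29.
Unconstrained shares: Halvorsen 10,427.59; Dube 26,813.79; Quinlan 5,958.62.
Cap binds for Dube ($13,400); residual $29,800 reallocated over remaining profit-interest units 11.
Redistributed shares: Halvorsen 18,963.64 → $19,000; Quinlan 10,836.36 → $10,800.

Halvorsen: $19,000 | Dube: $13,400 | Quinlan: $10,800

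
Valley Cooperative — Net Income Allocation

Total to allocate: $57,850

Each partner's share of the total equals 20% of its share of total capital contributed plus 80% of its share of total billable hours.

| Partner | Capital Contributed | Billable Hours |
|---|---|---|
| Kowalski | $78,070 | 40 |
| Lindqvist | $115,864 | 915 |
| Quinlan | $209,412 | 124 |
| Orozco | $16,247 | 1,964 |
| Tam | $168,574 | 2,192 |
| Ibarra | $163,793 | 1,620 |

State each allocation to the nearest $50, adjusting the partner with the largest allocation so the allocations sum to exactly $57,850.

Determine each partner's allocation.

Kowalski: $1,450 · Lindqvist: $7,950 · Quinlan: $4,050 · Orozco: $13,500 · Tam: $17,450 · Ibarra: $13,450

Totals — capital contributed 751,960, billable hours 6,855.
Combined weights (20% capital contributed + 80% billable hours): Kowalski 0.0254; Lindqvist 0.1376; Quinlan 0.0702; Orozco 0.2335; Tam 0.3006; Ibarra 0.2326.
Proportional shares: Kowalski 1,471.27; Lindqvist 7,960.15; Quinlan 4,059.27; Orozco 13,509.49; Tam 17,392.55; Ibarra 13,457.26.
After rounding ($50): Kowalski $1,450; Lindqvist $7,950; Quinlan $4,050; Orozco $13,500; Tam $17,400; Ibarra $13,450. Sum = $57,800.
Difference $57,850 − $57,800 = +$50 applied to largest allocation (Tam): Tam becomes $17,450.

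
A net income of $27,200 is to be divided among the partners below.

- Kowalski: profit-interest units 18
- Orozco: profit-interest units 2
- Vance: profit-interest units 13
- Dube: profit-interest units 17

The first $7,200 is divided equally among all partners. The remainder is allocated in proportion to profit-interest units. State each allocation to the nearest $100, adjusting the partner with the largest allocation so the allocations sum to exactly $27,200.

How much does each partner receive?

Kowalski: $9,000 · Orozco: $2,600 · Vance: $7,000 · Dube: $8,600

$7,200 shared equally gives $1,800 per partner.
Remainder $20,000 by profit-interest units (total 50): Kowalski 7,200.00 → $7,200; Orozco 800.00 → $800; Vance 5,200.00 → $5,200; Dube 6,800.00 → $6,800.
Totals: Kowalski $1,800 + $7,200 = $9,000; Orozco $1,800 + $800 = $2,600; Vance $1,800 + $5,200 = $7,000; Dube $1,800 + $6,800 = $8,600.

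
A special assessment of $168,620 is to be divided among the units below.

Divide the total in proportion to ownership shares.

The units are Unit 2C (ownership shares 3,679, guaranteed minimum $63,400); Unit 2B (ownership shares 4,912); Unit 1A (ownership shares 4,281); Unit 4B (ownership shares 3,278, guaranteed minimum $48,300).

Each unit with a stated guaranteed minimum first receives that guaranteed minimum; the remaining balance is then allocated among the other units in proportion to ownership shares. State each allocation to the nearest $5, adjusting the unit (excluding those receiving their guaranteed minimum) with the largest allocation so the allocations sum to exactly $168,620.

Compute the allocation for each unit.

Unit 2C: $63,400; Unit 2B: $30,415; Unit 1A: $26,505; Unit 4B: $48,300

Fund the minimums — Unit 2C $63,400; Unit 4B $48,300. Balance $56,920.
Balance split over remaining ownership shares 9,193: Unit 2B 30,413.47 → $30,415; Unit 1A 26,506.53 → $26,505.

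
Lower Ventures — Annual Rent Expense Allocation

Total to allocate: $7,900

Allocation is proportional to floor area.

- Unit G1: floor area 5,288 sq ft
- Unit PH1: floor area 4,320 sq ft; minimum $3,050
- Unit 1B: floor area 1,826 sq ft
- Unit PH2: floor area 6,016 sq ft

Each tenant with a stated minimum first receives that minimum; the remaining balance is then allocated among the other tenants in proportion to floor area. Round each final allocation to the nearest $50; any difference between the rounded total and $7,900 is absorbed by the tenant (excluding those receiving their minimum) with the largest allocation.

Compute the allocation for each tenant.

Fund the minimums — Unit PH1 $3,050. Residual $4,850.
Residual split over remaining floor area 13,130: Unit G1 1,953.30 → $1,950; Unit 1B 674.49 → $650; Unit PH2 2,222.21 → $2,200.
Rounding difference +$50 applied to Unit PH2 → $2,250.

Unit G1: $1,950 | Unit PH1: $3,050 | Unit 1B: $650 | Unit PH2: $2,250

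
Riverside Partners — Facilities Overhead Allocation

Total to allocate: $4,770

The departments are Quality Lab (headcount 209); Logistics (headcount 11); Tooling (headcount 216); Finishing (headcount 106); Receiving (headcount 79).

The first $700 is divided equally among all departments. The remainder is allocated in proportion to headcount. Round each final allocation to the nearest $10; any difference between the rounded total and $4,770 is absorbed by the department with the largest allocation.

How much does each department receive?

Quality Lab: $1,510 | Logistics: $210 | Tooling: $1,560 | Finishing: $830 | Receiving: $660

$700 shared equally gives $140 per department.
Remainder $4,070 by headcount (total 621): Quality Lab 1,369.77 → $1,370; Logistics 72.09 → $70; Tooling 1,415.65 → $1,420; Finishing 694.72 → $690; Receiving 517.76 → $520.
Totals: Quality Lab $140 + $1,370 = $1,510; Logistics $140 + $70 = $210; Tooling $140 + $1,420 = $1,560; Finishing $140 + $690 = $830; Receiving $140 + $520 = $660.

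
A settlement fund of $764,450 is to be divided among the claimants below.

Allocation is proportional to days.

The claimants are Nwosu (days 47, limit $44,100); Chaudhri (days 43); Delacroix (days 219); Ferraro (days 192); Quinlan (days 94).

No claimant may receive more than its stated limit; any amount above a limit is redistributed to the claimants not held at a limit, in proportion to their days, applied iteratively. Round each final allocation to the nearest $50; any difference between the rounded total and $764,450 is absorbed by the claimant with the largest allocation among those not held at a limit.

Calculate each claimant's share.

Sum of days: 595.
Unconstrained shares: Nwosu 60,385.13; Chaudhri 55,245.97; Delacroix 281,368.99; Ferraro 246,679.66; Quinlan 120,770.25.
Cap binds for Nwosu ($44,100); balance $720,350 reallocated over remaining days 548.
Shares after redistribution: Chaudhri 56,523.81 → $56,500; Delacroix 287,877.10 → $287,900; Ferraro 252,385.40 → $252,400; Quinlan 123,563.69 → $123,550.

Nwosu: $44,100; Chaudhri: $56,500; Delacroix: $287,900; Ferraro: $252,400; Quinlan: $123,550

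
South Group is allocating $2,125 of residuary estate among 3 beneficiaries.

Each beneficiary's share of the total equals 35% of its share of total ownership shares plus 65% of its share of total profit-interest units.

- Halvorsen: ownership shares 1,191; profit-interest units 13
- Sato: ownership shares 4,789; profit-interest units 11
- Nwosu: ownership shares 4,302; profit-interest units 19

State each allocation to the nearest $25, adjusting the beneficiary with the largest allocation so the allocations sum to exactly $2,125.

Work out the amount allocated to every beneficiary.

Halvorsen: $500 | Sato: $700 | Nwosu: $925

Ownership shares total 10,282; profit-interest units total 43.
Composite weights (35% ownership shares + 65% profit-interest units): Halvorsen 0.2371; Sato 0.3293; Nwosu 0.4336.
Pro-rata amounts: Halvorsen 503.74; Sato 699.76; Nwosu 921.51.
Rounded to nearest $25: Halvorsen $500; Sato $700; Nwosu $925. Sum = $2,125.
No rounding difference to absorb.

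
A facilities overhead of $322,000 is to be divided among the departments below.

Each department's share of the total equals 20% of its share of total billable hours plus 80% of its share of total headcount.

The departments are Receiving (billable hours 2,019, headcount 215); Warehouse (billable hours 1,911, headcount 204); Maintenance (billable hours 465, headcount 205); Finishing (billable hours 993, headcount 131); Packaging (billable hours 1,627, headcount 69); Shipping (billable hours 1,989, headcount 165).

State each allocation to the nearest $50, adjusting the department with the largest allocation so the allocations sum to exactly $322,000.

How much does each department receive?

Receiving: $70,500; Warehouse: $66,800; Maintenance: $56,700; Finishing: $41,200; Packaging: $29,600; Shipping: $57,200

Billable hours total 9,004; headcount total 989.
Blended shares (20% billable hours + 80% headcount): Receiving 0.2188; Warehouse 0.2075; Maintenance 0.1762; Finishing 0.1280; Packaging 0.0920; Shipping 0.1776.
Proportional shares: Receiving 70,440.65; Warehouse 66,803.08; Maintenance 56,721.20; Finishing 41,223.24; Packaging 29,609.01; Shipping 57,202.82.
After rounding ($50): Receiving $70,450; Warehouse $66,800; Maintenance $56,700; Finishing $41,200; Packaging $29,600; Shipping $57,200. Sum = $321,950.
Difference $322,000 − $321,950 = +$50 applied to largest allocation (Receiving): Receiving becomes $70,500.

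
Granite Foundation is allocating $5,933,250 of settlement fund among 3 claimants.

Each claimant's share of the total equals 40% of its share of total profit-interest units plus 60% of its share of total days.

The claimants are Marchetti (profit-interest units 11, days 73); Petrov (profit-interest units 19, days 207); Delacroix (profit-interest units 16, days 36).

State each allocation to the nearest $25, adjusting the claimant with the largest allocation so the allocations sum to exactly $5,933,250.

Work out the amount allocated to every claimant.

Profit-interest units total 46; days total 316.
Combined weights (40% profit-interest units + 60% days): Marchetti 0.2343; Petrov 0.5583; Delacroix 0.2075.
Raw shares: Marchetti 1,389,921.77; Petrov 3,312,268.65; Delacroix 1,231,059.58.
After rounding ($25): Marchetti $1,389,925; Petrov $3,312,275; Delacroix $1,231,050. Sum = $5,933,250.
No rounding difference to absorb.

Marchetti: $1,389,925 · Petrov: $3,312,275 · Delacroix: $1,231,050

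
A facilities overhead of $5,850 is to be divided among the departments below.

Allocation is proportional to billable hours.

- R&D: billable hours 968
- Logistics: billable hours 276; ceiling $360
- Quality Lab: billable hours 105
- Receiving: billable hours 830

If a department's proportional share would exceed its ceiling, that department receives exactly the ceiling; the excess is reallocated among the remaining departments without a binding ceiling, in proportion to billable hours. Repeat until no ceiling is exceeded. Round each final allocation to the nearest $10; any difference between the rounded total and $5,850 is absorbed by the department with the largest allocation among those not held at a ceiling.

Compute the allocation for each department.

Sum of billable hours: 2,179.
Proportional shares (ignoring caps): R&D 2,598.81; Logistics 740.98; Quality Lab 281.90; Receiving 2,228.32.
Held at cap: Logistics ($360); balance $5,490 reallocated over remaining billable hours 1,903.
Redistributed shares: R&D 2,792.60 → $2,790; Quality Lab 302.92 → $300; Receiving 2,394.48 → $2,390.
Rounding difference +$10 applied to R&D → $2,800.

R&D: $2,800 · Logistics: $360 · Quality Lab: $300 · Receiving: $2,390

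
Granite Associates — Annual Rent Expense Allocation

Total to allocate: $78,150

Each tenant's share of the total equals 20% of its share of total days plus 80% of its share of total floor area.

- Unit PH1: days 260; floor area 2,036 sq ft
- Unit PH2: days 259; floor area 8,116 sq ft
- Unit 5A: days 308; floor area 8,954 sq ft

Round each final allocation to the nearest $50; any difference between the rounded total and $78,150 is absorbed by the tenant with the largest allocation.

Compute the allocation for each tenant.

Unit PH1: $11,600 · Unit PH2: $31,450 · Unit 5A: $35,100

Days total 827; floor area total 19,106.
Composite weights (20% days + 80% floor area): Unit PH1 0.1481; Unit PH2 0.4025; Unit 5A 0.4494.
Proportional shares: Unit PH1 11,576.25; Unit PH2 31,452.75; Unit 5A 35,121.00.
After rounding ($50): Unit PH1 $11,600; Unit PH2 $31,450; Unit 5A $35,100. Sum = $78,150.
Rounded total matches; no reconciliation needed.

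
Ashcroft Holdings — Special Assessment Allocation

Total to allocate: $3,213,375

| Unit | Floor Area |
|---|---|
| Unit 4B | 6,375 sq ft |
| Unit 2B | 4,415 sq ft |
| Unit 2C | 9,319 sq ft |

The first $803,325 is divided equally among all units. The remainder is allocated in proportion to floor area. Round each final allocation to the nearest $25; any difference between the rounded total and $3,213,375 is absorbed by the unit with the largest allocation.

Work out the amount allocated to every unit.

$803,325 shared equally gives $267,775 per unit.
Remainder $2,410,050 by floor area (total 20,109): Unit 4B 764,039.42 → $764,050; Unit 2B 529,134.75 → $529,125; Unit 2C 1,116,875.82 → $1,116,875.
Totals: Unit 4B $267,775 + $764,050 = $1,031,825; Unit 2B $267,775 + $529,125 = $796,900; Unit 2C $267,775 + $1,116,875 = $1,384,650.

Unit 4B: $1,031,825 · Unit 2B: $796,900 · Unit 2C: $1,384,650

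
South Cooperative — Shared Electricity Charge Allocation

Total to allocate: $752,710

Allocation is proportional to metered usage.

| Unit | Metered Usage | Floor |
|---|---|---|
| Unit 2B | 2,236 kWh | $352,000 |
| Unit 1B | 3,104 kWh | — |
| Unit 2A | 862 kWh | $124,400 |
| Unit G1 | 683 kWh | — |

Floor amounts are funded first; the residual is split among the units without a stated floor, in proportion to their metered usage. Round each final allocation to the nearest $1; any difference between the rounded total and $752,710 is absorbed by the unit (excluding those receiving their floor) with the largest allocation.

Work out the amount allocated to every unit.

Unit 2B: $352,000 | Unit 1B: $226,476 | Unit 2A: $124,400 | Unit G1: $49,834

Fund the minimums — Unit 2B $352,000; Unit 2A $124,400. Residual $276,310.
Residual split over remaining metered usage 3,787: Unit 1B 226,476.43 → $226,476; Unit G1 49,833.57 → $49,834.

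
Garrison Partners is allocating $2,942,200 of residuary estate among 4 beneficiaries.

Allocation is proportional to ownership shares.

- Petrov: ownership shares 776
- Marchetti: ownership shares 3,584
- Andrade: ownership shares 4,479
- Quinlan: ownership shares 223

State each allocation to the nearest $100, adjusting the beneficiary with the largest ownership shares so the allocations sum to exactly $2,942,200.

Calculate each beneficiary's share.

Petrov: $251,900; Marchetti: $1,163,600; Andrade: $1,454,300; Quinlan: $72,400

Ownership shares total: 776 + 3,584 + 4,479 + 223 = 9,062.
Raw shares: Petrov 251,947.38; Marchetti 1,163,633.28; Andrade 1,454,216.93; Quinlan 72,402.41.
After rounding ($100): Petrov $251,900; Marchetti $1,163,600; Andrade $1,454,200; Quinlan $72,400. Sum = $2,942,100.
Difference $2,942,200 − $2,942,100 = +$100 applied to largest ownership shares (Andrade): Andrade becomes $1,454,300.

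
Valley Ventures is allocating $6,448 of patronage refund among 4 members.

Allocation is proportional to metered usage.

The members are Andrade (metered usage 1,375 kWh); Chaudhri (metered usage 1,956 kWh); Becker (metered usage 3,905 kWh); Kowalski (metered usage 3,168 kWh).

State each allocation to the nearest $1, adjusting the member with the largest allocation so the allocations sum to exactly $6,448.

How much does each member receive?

Andrade: $852; Chaudhri: $1,212; Becker: $2,421; Kowalski: $1,963

Total metered usage = 10,404.
Proportional shares: Andrade 1,375/10,404 × $6,448 = 852.17; Chaudhri 1,956/10,404 × $6,448 = 1,212.25; Becker 3,905/10,404 × $6,448 = 2,420.17; Kowalski 3,168/10,404 × $6,448 = 1,963.40.
After rounding ($1): Andrade $852; Chaudhri $1,212; Becker $2,420; Kowalski $1,963. Sum = $6,447.
Difference $6,448 − $6,447 = +$1 applied to largest allocation (Becker): Becker becomes $2,421.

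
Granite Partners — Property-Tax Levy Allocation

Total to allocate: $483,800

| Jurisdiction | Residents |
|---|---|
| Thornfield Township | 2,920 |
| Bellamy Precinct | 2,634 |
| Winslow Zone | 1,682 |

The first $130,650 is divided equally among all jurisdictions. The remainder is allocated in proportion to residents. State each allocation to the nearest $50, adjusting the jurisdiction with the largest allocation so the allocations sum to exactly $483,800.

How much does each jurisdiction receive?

Thornfield Township: $186,050 · Bellamy Precinct: $172,100 · Winslow Zone: $125,650

$130,650 shared equally gives $43,550 per jurisdiction.
Remainder $353,150 by residents (total 7,236): Thornfield Township 142,509.40 → $142,500; Bellamy Precinct 128,551.29 → $128,550; Winslow Zone 82,089.32 → $82,100.
Totals: Thornfield Township $43,550 + $142,500 = $186,050; Bellamy Precinct $43,550 + $128,550 = $172,100; Winslow Zone $43,550 + $82,100 = $125,650.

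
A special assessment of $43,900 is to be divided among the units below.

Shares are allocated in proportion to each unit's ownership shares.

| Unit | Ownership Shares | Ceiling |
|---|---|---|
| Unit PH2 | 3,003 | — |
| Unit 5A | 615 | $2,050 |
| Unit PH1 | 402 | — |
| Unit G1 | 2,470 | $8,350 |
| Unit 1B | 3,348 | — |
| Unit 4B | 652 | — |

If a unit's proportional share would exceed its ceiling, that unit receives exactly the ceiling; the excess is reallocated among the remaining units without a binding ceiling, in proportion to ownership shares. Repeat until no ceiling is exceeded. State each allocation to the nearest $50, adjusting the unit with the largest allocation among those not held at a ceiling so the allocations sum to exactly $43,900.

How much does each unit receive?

Sum of ownership shares: 10,490.
Proportional shares (ignoring caps): Unit PH2 12,567.37; Unit 5A 2,573.74; Unit PH1 1,682.35; Unit G1 10,336.80; Unit 1B 14,011.17; Unit 4B 2,728.58.
Cap binds for Unit 5A ($2,050), Unit G1 ($8,350); remaining pool $33,500 reallocated over remaining ownership shares 7,405.
Redistributed shares: Unit PH2 13,585.48 → $13,600; Unit PH1 1,818.64 → $1,800; Unit 1B 15,146.25 → $15,150; Unit 4B 2,949.63 → $2,950.

Unit PH2: $13,600 | Unit 5A: $2,050 | Unit PH1: $1,800 | Unit G1: $8,350 | Unit 1B: $15,150 | Unit 4B: $2,950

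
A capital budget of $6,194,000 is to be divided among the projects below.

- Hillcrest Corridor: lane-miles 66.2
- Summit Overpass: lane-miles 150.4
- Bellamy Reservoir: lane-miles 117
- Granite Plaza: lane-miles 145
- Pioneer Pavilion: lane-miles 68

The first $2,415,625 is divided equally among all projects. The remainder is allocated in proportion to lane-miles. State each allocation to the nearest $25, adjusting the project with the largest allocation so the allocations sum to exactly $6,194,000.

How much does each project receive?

Hillcrest Corridor: $940,725; Summit Overpass: $1,522,750; Bellamy Reservoir: $1,291,900; Granite Plaza: $1,485,450; Pioneer Pavilion: $953,175

First tranche $2,415,625 split equally: $483,125 each.
Remainder $3,778,375 by lane-miles (total 546.6): Hillcrest Corridor 457,607.80 → $457,600; Summit Overpass 1,039,640.69 → $1,039,650; Bellamy Reservoir 808,763.04 → $808,775; Granite Plaza 1,002,313.16 → $1,002,325; Pioneer Pavilion 470,050.31 → $470,050.
Rounding difference −$25 on remainder applied to Summit Overpass.
Totals: Hillcrest Corridor $483,125 + $457,600 = $940,725; Summit Overpass $483,125 + $1,039,625 = $1,522,750; Bellamy Reservoir $483,125 + $808,775 = $1,291,900; Granite Plaza $483,125 + $1,002,325 = $1,485,450; Pioneer Pavilion $483,125 + $470,050 = $953,175.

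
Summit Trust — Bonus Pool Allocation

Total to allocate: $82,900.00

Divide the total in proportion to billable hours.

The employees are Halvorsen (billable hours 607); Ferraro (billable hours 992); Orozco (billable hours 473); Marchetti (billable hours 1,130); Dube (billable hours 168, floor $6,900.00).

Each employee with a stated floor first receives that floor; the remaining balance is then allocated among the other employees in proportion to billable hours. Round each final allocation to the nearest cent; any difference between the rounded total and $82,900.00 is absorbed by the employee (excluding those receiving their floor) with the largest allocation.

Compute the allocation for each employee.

Halvorsen: $14,407.25 · Ferraro: $23,545.28 · Orozco: $11,226.73 · Marchetti: $26,820.74 · Dube: $6,900.00

Fund the minimums — Dube $6,900.00. Balance $76,000.00.
Balance split over remaining billable hours 3,202: Halvorsen 14,407.2455 → $14,407.25; Ferraro 23,545.2842 → $23,545.28; Orozco 11,226.7333 → $11,226.73; Marchetti 26,820.7370 → $26,820.74.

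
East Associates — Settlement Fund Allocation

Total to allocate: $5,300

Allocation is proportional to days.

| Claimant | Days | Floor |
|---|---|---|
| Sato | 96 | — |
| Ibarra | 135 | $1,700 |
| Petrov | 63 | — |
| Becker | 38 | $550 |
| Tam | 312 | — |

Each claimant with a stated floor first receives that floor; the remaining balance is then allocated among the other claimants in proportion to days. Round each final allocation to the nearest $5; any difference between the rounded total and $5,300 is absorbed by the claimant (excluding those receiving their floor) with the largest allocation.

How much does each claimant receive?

Sato: $620 | Ibarra: $1,700 | Petrov: $410 | Becker: $550 | Tam: $2,020

Guaranteed amounts: Ibarra $1,700; Becker $550. Balance $3,050.
Balance split over remaining days 471: Sato 621.66 → $620; Petrov 407.96 → $410; Tam 2,020.38 → $2,020.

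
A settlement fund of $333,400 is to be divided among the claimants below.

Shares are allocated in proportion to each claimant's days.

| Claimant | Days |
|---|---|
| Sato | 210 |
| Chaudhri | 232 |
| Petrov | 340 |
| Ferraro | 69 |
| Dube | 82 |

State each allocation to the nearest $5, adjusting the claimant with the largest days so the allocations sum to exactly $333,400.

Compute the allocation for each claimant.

Sato: $75,040; Chaudhri: $82,905; Petrov: $121,500; Ferraro: $24,655; Dube: $29,300

Total days = 933.
Unrounded shares: Sato 210/933 × $333,400 = 75,041.80; Chaudhri 232/933 × $333,400 = 82,903.32; Petrov 340/933 × $333,400 = 121,496.25; Ferraro 69/933 × $333,400 = 24,656.59; Dube 82/933 × $333,400 = 29,302.04.
Rounded to nearest $5: Sato $75,040; Chaudhri $82,905; Petrov $121,495; Ferraro $24,655; Dube $29,300. Sum = $333,395.
Difference $333,400 − $333,395 = +$5 applied to largest days (Petrov): Petrov becomes $121,500.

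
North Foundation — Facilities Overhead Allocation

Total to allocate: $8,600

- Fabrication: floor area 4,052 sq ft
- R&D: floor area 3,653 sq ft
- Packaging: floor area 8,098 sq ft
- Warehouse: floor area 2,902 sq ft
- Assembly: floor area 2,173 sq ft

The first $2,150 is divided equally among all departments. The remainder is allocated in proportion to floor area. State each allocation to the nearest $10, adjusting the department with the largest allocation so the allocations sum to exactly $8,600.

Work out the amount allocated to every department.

Fabrication: $1,680 · R&D: $1,560 · Packaging: $2,930 · Warehouse: $1,330 · Assembly: $1,100

Equal tier: $2,150 ÷ 5 = $430 apiece.
Remainder $6,450 by floor area (total 20,878): Fabrication 1,251.82 → $1,250; R&D 1,128.55 → $1,130; Packaging 2,501.78 → $2,500; Warehouse 896.54 → $900; Assembly 671.32 → $670.
Totals: Fabrication $430 + $1,250 = $1,680; R&D $430 + $1,130 = $1,560; Packaging $430 + $2,500 = $2,930; Warehouse $430 + $900 = $1,330; Assembly $430 + $670 = $1,100.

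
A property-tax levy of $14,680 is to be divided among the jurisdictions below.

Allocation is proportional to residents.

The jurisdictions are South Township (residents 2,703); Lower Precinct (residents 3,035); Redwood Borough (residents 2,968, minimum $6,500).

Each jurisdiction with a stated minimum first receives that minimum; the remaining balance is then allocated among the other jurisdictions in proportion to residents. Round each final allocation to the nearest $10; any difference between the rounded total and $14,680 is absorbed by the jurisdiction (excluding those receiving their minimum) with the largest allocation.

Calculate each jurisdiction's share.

South Township: $3,850 | Lower Precinct: $4,330 | Redwood Borough: $6,500

Fund the minimums — Redwood Borough $6,500. Remaining pool $8,180.
Remaining pool split over remaining residents 5,738: South Township 3,853.35 → $3,850; Lower Precinct 4,326.65 → $4,330.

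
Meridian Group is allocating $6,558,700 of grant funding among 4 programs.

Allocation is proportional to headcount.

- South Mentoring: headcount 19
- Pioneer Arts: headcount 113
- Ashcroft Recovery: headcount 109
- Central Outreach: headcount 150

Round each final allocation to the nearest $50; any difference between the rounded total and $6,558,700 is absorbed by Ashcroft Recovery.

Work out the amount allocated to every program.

Headcount total: 391.
Unrounded shares: South Mentoring 19/391 × $6,558,700 = 318,709.21; Pioneer Arts 113/391 × $6,558,700 = 1,895,481.07; Ashcroft Recovery 109/391 × $6,558,700 = 1,828,384.40; Central Outreach 150/391 × $6,558,700 = 2,516,125.32.
After rounding ($50): South Mentoring $318,700; Pioneer Arts $1,895,500; Ashcroft Recovery $1,828,400; Central Outreach $2,516,150. Sum = $6,558,750.
Difference $6,558,700 − $6,558,750 = −$50 applied to Ashcroft Recovery: Ashcroft Recovery becomes $1,828,350.

South Mentoring: $318,700; Pioneer Arts: $1,895,500; Ashcroft Recovery: $1,828,350; Central Outreach: $2,516,150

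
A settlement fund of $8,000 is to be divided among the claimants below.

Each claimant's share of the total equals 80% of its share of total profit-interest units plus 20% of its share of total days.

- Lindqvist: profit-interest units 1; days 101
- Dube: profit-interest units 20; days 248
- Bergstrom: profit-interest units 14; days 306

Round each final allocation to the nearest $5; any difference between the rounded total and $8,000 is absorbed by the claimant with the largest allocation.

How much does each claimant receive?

Lindqvist: $430 | Dube: $4,265 | Bergstrom: $3,305

Profit-interest units total 35; days total 655.
Composite weights (80% profit-interest units + 20% days): Lindqvist 0.0537; Dube 0.5329; Bergstrom 0.4134.
Pro-rata amounts: Lindqvist 429.57; Dube 4,262.94; Bergstrom 3,307.48.
Rounded to nearest $5: Lindqvist $430; Dube $4,265; Bergstrom $3,305. Sum = $8,000.
Sum already equals the total — no adjustment.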